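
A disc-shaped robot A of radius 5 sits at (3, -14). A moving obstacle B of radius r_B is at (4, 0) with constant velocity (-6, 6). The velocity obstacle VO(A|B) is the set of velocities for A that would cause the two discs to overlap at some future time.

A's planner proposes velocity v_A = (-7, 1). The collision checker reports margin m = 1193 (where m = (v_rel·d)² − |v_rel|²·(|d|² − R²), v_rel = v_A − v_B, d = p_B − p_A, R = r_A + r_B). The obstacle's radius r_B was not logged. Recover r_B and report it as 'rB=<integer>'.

m = 1193
d = (1, 14);  v_rel = (-1, -5),  |v_rel|² = 26
v_rel×d = (-1)·(14) − (-5)·(1) = -9
since m = R²·26 − (-9)²:  R² = (81 + 1193) / 26 = 49
R = √49 = 7  ⇒  r_B = 7 − 5 = 2

rB=2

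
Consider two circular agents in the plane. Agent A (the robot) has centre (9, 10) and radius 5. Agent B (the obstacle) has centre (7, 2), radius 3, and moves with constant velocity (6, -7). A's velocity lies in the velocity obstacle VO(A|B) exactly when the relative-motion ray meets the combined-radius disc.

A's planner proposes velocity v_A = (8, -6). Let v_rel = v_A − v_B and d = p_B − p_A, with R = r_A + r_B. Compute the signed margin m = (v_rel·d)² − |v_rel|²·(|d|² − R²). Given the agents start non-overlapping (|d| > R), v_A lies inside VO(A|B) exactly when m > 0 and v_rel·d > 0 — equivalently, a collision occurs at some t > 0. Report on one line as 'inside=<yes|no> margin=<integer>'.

d = (-2, -8),  |d|² = 68;  R = 5+3 = 8,  c = 68−8² = 4
v_rel = (2, 1),  |v_rel|² = 5;  v_rel·d = (2)·(-2) + (1)·(-8) = -12
5·t² + 24·t + 4 = 0  ⇒  m = (-12)² − 5·4 = 124
m = 124 > 0,  v_rel·d = -12 < 0  ⇒  outside

inside=no margin=124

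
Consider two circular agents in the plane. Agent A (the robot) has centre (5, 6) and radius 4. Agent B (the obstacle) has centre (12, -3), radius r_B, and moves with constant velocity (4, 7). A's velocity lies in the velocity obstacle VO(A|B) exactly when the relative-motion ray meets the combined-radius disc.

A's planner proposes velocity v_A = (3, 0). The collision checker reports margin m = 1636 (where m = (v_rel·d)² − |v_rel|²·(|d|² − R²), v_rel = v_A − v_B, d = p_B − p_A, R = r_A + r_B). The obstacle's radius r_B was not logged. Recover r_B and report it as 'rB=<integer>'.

m = 1636
d = (7, -9);  v_rel = (-1, -7),  |v_rel|² = 50
v_rel×d = (-1)·(-9) − (-7)·(7) = 58
since m = R²·50 − 58²:  R² = (3364 + 1636) / 50 = 100
R = √100 = 10  ⇒  r_B = 10 − 4 = 6

rB=6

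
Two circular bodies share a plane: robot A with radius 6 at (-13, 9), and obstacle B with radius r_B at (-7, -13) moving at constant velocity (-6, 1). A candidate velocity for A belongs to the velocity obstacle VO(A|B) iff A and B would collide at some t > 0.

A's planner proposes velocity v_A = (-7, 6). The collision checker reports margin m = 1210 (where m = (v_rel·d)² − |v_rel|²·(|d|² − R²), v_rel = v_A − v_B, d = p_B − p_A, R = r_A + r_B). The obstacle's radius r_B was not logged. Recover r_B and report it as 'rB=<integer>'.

m = 1210
d = (6, -22);  v_rel = (-1, 5),  |v_rel|² = 26
v_rel×d = (-1)·(-22) − (5)·(6) = -8
since m = R²·26 − (-8)²:  R² = (64 + 1210) / 26 = 49
R = √49 = 7  ⇒  r_B = 7 − 6 = 1

rB=1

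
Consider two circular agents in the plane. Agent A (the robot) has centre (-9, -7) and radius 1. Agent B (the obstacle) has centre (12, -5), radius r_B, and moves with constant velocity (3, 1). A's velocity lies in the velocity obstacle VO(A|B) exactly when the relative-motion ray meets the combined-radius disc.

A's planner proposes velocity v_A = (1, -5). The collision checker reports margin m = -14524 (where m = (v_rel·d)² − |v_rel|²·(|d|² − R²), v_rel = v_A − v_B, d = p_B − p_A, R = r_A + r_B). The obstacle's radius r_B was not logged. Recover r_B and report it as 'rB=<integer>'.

m = -14524
d = (21, 2);  v_rel = (-2, -6),  |v_rel|² = 40
v_rel×d = (-2)·(2) − (-6)·(21) = 122
since m = R²·40 − 122²:  R² = (14884 + -14524) / 40 = 9
R = √9 = 3  ⇒  r_B = 3 − 1 = 2

rB=2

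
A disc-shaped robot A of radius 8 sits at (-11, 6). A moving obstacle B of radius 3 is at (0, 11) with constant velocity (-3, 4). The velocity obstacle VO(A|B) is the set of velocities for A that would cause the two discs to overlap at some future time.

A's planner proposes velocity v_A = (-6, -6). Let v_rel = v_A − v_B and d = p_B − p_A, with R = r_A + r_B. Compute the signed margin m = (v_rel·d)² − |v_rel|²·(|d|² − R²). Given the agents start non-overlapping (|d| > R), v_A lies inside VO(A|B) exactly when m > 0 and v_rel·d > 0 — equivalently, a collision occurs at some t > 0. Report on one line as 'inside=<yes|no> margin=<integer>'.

d = (11, 5),  |d|² = 146;  R = 8+3 = 11,  c = 146−11² = 25
v_rel = (-3, -10),  |v_rel|² = 109;  v_rel·d = (-3)·(11) + (-10)·(5) = -83
109·t² + 166·t + 25 = 0  ⇒  m = (-83)² − 109·25 = 4164
m = 4164 > 0,  v_rel·d = -83 < 0  ⇒  outside

inside=no margin=4164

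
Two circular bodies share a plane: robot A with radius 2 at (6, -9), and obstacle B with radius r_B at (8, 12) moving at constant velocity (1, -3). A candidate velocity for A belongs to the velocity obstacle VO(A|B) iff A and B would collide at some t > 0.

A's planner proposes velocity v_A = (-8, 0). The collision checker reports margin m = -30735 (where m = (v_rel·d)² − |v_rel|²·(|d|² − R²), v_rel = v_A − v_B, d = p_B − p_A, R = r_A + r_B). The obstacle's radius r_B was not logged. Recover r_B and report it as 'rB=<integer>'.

m = -30735
d = (2, 21);  v_rel = (-9, 3),  |v_rel|² = 90
v_rel×d = (-9)·(21) − (3)·(2) = -195
since m = R²·90 − (-195)²:  R² = (38025 + -30735) / 90 = 81
R = √81 = 9  ⇒  r_B = 9 − 2 = 7

rB=7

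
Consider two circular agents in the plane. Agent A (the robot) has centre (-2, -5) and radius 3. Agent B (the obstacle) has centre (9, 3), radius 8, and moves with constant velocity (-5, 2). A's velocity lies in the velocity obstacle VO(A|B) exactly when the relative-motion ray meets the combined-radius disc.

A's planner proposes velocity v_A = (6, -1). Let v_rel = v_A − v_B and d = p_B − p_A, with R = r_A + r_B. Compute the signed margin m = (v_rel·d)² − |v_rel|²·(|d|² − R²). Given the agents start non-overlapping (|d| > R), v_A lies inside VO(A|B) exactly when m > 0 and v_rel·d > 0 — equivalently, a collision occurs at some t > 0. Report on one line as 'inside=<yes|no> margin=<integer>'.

d = (11, 8),  |d|² = 185;  R = 3+8 = 11,  c = 185−11² = 64
v_rel = (11, -3),  |v_rel|² = 130;  v_rel·d = (11)·(11) + (-3)·(8) = 97
130·t² − 194·t + 64 = 0  ⇒  m = 97² − 130·64 = 1089
m = 1089 > 0,  v_rel·d = 97 > 0  ⇒  inside

inside=yes margin=1089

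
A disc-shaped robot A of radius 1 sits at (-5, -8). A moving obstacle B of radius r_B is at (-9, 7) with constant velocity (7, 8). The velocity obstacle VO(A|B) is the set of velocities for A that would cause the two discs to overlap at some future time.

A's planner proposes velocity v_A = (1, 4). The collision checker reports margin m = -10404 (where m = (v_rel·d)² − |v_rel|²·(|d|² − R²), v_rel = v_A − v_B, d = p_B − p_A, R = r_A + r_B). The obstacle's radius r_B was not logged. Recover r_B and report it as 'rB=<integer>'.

m = -10404
d = (-4, 15);  v_rel = (-6, -4),  |v_rel|² = 52
v_rel×d = (-6)·(15) − (-4)·(-4) = -106
since m = R²·52 − (-106)²:  R² = (11236 + -10404) / 52 = 16
R = √16 = 4  ⇒  r_B = 4 − 1 = 3

rB=3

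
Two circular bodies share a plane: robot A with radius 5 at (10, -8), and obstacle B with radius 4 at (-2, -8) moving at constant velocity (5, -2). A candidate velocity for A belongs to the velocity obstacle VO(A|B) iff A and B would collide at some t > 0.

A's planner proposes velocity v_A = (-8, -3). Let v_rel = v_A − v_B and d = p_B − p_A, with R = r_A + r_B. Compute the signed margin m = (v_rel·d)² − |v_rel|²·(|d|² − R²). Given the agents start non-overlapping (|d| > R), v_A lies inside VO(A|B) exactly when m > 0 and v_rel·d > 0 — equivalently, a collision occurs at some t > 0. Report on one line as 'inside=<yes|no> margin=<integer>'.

d = (-12, 0),  |d|² = 144;  R = 5+4 = 9,  c = 144−9² = 63
v_rel = (-13, -1),  |v_rel|² = 170;  v_rel·d = (-13)·(-12) + (-1)·(0) = 156
170·t² − 312·t + 63 = 0  ⇒  m = 156² − 170·63 = 13626
m = 13626 > 0,  v_rel·d = 156 > 0  ⇒  inside

inside=yes margin=13626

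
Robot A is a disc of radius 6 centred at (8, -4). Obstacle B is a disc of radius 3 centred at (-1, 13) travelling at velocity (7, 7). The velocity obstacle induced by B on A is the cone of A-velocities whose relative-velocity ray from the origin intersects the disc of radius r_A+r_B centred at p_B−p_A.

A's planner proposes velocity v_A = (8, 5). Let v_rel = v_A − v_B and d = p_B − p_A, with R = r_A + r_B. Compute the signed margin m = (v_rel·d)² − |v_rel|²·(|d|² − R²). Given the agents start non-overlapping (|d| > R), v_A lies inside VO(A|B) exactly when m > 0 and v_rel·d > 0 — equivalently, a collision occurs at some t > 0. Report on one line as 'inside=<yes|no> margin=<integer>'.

d = (-9, 17),  |d|² = 370;  R = 6+3 = 9,  c = 370−9² = 289
v_rel = (1, -2),  |v_rel|² = 5;  v_rel·d = (1)·(-9) + (-2)·(17) = -43
5·t² + 86·t + 289 = 0  ⇒  m = (-43)² − 5·289 = 404
m = 404 > 0,  v_rel·d = -43 < 0  ⇒  outside

inside=no margin=404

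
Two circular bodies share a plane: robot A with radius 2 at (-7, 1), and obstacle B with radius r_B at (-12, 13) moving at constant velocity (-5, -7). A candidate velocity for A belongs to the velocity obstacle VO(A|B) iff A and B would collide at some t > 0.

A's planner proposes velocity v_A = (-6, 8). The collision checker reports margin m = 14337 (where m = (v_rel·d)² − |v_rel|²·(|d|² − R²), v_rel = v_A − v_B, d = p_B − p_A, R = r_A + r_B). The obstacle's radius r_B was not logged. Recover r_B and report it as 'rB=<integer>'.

m = 14337
d = (-5, 12);  v_rel = (-1, 15),  |v_rel|² = 226
v_rel×d = (-1)·(12) − (15)·(-5) = 63
since m = R²·226 − 63²:  R² = (3969 + 14337) / 226 = 81
R = √81 = 9  ⇒  r_B = 9 − 2 = 7

rB=7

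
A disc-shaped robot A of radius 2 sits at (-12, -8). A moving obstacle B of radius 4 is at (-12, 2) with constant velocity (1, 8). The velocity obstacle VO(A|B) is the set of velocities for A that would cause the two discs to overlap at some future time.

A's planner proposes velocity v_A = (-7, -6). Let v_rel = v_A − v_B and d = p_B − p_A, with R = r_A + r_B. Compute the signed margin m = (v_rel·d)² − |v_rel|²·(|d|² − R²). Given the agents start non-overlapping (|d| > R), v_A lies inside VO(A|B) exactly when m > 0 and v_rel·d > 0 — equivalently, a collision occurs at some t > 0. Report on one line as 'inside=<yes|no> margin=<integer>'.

d = (0, 10),  |d|² = 100;  R = 2+4 = 6,  c = 100−6² = 64
v_rel = (-8, -14),  |v_rel|² = 260;  v_rel·d = (-8)·(0) + (-14)·(10) = -140
260·t² + 280·t + 64 = 0  ⇒  m = (-140)² − 260·64 = 2960
m = 2960 > 0,  v_rel·d = -140 < 0  ⇒  outside

inside=no margin=2960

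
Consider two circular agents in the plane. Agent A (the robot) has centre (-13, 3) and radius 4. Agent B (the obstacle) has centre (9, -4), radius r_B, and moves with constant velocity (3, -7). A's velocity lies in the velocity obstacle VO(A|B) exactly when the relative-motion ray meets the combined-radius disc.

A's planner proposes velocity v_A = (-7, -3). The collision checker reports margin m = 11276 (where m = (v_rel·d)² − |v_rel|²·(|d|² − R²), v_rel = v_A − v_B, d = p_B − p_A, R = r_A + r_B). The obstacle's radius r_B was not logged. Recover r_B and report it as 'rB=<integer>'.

m = 11276
d = (22, -7);  v_rel = (-10, 4),  |v_rel|² = 116
v_rel×d = (-10)·(-7) − (4)·(22) = -18
since m = R²·116 − (-18)²:  R² = (324 + 11276) / 116 = 100
R = √100 = 10  ⇒  r_B = 10 − 4 = 6

rB=6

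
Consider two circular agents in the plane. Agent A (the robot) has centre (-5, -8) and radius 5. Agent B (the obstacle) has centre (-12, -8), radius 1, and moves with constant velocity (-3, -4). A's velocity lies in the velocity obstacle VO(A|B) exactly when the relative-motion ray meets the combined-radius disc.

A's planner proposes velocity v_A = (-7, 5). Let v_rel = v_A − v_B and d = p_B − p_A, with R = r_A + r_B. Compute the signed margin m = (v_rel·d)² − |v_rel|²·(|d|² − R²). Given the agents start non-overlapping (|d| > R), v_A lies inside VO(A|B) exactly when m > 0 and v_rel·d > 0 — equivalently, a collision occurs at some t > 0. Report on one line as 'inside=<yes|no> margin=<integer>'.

d = (-7, 0),  |d|² = 49;  R = 5+1 = 6,  c = 49−6² = 13
v_rel = (-4, 9),  |v_rel|² = 97;  v_rel·d = (-4)·(-7) + (9)·(0) = 28
97·t² − 56·t + 13 = 0  ⇒  m = 28² − 97·13 = -477
m = -477 < 0,  v_rel·d = 28 > 0  ⇒  outside

inside=no margin=-477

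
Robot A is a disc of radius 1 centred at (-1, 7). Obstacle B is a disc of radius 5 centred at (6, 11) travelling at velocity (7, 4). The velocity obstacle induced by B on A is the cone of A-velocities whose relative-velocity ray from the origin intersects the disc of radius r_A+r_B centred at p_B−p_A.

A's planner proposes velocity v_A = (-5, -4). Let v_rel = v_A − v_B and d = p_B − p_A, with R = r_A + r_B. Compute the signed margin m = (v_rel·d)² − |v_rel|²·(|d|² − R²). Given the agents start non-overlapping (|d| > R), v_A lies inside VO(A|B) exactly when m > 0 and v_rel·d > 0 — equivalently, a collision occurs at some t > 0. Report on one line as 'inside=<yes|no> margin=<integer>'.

d = (7, 4),  |d|² = 65;  R = 1+5 = 6,  c = 65−6² = 29
v_rel = (-12, -8),  |v_rel|² = 208;  v_rel·d = (-12)·(7) + (-8)·(4) = -116
208·t² + 232·t + 29 = 0  ⇒  m = (-116)² − 208·29 = 7424
m = 7424 > 0,  v_rel·d = -116 < 0  ⇒  outside

inside=no margin=7424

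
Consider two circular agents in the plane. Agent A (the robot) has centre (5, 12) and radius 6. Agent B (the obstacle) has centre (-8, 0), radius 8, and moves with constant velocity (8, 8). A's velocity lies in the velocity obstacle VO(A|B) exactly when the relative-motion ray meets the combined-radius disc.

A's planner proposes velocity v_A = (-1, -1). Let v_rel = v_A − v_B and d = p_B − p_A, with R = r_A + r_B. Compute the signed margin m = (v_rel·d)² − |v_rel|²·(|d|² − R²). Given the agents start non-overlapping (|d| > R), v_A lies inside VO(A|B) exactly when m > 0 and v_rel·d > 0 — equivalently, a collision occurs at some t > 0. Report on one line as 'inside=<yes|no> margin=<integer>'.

d = (-13, -12),  |d|² = 313;  R = 6+8 = 14,  c = 313−14² = 117
v_rel = (-9, -9),  |v_rel|² = 162;  v_rel·d = (-9)·(-13) + (-9)·(-12) = 225
162·t² − 450·t + 117 = 0  ⇒  m = 225² − 162·117 = 31671
m = 31671 > 0,  v_rel·d = 225 > 0  ⇒  inside

inside=yes margin=31671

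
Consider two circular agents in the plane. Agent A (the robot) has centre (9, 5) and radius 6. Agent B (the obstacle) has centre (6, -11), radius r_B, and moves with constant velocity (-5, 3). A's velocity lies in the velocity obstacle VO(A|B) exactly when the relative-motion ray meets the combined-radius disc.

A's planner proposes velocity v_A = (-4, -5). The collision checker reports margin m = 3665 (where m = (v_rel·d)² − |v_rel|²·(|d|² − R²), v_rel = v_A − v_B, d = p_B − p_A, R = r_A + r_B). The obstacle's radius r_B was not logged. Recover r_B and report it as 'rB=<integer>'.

m = 3665
d = (-3, -16);  v_rel = (1, -8),  |v_rel|² = 65
v_rel×d = (1)·(-16) − (-8)·(-3) = -40
since m = R²·65 − (-40)²:  R² = (1600 + 3665) / 65 = 81
R = √81 = 9  ⇒  r_B = 9 − 6 = 3

rB=3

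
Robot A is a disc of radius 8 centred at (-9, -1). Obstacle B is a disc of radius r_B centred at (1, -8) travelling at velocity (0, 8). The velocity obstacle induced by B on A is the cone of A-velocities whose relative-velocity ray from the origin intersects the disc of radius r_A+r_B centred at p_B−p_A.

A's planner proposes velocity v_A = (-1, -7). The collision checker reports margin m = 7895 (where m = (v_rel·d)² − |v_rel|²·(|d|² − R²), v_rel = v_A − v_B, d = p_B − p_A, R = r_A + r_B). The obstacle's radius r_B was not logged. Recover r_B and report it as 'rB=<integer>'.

m = 7895
d = (10, -7);  v_rel = (-1, -15),  |v_rel|² = 226
v_rel×d = (-1)·(-7) − (-15)·(10) = 157
since m = R²·226 − 157²:  R² = (24649 + 7895) / 226 = 144
R = √144 = 12  ⇒  r_B = 12 − 8 = 4

rB=4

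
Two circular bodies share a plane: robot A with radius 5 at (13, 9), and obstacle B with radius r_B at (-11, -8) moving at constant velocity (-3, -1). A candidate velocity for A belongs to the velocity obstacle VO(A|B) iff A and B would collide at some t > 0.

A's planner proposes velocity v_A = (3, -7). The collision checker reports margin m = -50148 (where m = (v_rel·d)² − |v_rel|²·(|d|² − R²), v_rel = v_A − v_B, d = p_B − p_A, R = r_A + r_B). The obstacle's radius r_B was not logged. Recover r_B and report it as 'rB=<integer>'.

m = -50148
d = (-24, -17);  v_rel = (6, -6),  |v_rel|² = 72
v_rel×d = (6)·(-17) − (-6)·(-24) = -246
since m = R²·72 − (-246)²:  R² = (60516 + -50148) / 72 = 144
R = √144 = 12  ⇒  r_B = 12 − 5 = 7

rB=7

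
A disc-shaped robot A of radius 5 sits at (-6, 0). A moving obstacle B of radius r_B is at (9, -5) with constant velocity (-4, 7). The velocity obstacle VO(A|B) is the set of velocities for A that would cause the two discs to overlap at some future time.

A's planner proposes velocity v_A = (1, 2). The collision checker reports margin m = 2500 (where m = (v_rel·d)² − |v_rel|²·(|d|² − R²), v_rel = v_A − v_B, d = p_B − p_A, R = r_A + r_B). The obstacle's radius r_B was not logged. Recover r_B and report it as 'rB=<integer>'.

m = 2500
d = (15, -5);  v_rel = (5, -5),  |v_rel|² = 50
v_rel×d = (5)·(-5) − (-5)·(15) = 50
since m = R²·50 − 50²:  R² = (2500 + 2500) / 50 = 100
R = √100 = 10  ⇒  r_B = 10 − 5 = 5

rB=5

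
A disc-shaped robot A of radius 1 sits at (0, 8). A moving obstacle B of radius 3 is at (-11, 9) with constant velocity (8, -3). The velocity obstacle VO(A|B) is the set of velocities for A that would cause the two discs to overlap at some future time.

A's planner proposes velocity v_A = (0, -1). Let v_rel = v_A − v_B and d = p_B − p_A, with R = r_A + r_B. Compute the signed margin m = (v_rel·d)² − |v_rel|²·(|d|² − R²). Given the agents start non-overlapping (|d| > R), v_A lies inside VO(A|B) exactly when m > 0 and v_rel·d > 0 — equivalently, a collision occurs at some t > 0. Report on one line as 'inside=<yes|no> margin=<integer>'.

d = (-11, 1),  |d|² = 122;  R = 1+3 = 4,  c = 122−4² = 106
v_rel = (-8, 2),  |v_rel|² = 68;  v_rel·d = (-8)·(-11) + (2)·(1) = 90
68·t² − 180·t + 106 = 0  ⇒  m = 90² − 68·106 = 892
m = 892 > 0,  v_rel·d = 90 > 0  ⇒  inside

inside=yes margin=892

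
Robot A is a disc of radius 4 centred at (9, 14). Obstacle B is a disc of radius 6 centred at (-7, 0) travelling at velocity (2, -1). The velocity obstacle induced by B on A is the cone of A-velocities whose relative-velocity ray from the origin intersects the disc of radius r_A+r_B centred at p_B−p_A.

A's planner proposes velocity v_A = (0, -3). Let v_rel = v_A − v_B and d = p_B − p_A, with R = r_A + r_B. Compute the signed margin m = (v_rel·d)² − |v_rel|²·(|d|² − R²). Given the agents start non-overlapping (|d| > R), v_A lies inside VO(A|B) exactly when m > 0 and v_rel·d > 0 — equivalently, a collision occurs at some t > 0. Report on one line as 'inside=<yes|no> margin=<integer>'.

d = (-16, -14),  |d|² = 452;  R = 4+6 = 10,  c = 452−10² = 352
v_rel = (-2, -2),  |v_rel|² = 8;  v_rel·d = (-2)·(-16) + (-2)·(-14) = 60
8·t² − 120·t + 352 = 0  ⇒  m = 60² − 8·352 = 784
m = 784 > 0,  v_rel·d = 60 > 0  ⇒  inside

inside=yes margin=784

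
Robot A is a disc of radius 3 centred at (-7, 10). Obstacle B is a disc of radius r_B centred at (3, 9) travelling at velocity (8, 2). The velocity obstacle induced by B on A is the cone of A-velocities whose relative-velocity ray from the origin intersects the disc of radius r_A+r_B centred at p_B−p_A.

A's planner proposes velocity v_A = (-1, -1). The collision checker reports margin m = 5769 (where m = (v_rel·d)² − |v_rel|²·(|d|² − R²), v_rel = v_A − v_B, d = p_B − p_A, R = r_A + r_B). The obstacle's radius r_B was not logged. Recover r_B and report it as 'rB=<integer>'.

m = 5769
d = (10, -1);  v_rel = (-9, -3),  |v_rel|² = 90
v_rel×d = (-9)·(-1) − (-3)·(10) = 39
since m = R²·90 − 39²:  R² = (1521 + 5769) / 90 = 81
R = √81 = 9  ⇒  r_B = 9 − 3 = 6

rB=6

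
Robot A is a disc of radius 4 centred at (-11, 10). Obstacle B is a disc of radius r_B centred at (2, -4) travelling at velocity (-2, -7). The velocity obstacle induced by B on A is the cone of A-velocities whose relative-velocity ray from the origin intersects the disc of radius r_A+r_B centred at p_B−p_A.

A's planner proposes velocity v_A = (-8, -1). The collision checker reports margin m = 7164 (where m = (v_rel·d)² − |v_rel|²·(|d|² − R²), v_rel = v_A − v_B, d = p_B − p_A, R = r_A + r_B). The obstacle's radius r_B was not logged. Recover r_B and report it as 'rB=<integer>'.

m = 7164
d = (13, -14);  v_rel = (-6, 6),  |v_rel|² = 72
v_rel×d = (-6)·(-14) − (6)·(13) = 6
since m = R²·72 − 6²:  R² = (36 + 7164) / 72 = 100
R = √100 = 10  ⇒  r_B = 10 − 4 = 6

rB=6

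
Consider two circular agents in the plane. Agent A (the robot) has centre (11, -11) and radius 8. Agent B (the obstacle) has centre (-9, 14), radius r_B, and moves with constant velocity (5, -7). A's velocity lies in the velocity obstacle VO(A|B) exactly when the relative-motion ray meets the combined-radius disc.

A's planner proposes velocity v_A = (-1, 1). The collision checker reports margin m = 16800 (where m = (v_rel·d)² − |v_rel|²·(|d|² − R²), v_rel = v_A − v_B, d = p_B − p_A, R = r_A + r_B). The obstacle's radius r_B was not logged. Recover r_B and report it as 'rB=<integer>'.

m = 16800
d = (-20, 25);  v_rel = (-6, 8),  |v_rel|² = 100
v_rel×d = (-6)·(25) − (8)·(-20) = 10
since m = R²·100 − 10²:  R² = (100 + 16800) / 100 = 169
R = √169 = 13  ⇒  r_B = 13 − 8 = 5

rB=5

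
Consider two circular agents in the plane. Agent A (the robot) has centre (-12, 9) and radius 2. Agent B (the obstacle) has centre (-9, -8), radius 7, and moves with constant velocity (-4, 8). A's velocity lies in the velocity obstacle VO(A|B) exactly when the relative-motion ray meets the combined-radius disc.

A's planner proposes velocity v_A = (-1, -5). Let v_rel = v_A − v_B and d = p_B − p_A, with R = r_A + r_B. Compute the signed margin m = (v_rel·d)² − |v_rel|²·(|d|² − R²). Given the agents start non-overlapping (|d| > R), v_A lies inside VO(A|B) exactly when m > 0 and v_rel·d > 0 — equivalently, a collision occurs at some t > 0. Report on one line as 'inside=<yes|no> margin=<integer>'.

d = (3, -17),  |d|² = 298;  R = 2+7 = 9,  c = 298−9² = 217
v_rel = (3, -13),  |v_rel|² = 178;  v_rel·d = (3)·(3) + (-13)·(-17) = 230
178·t² − 460·t + 217 = 0  ⇒  m = 230² − 178·217 = 14274
m = 14274 > 0,  v_rel·d = 230 > 0  ⇒  inside

inside=yes margin=14274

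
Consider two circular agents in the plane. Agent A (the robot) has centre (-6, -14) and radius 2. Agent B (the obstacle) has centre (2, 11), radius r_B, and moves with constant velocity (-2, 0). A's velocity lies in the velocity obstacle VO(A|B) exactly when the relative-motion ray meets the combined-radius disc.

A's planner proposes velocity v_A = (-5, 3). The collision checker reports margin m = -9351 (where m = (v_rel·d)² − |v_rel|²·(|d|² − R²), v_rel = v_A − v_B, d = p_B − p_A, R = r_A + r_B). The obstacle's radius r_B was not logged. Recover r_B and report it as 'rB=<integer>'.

m = -9351
d = (8, 25);  v_rel = (-3, 3),  |v_rel|² = 18
v_rel×d = (-3)·(25) − (3)·(8) = -99
since m = R²·18 − (-99)²:  R² = (9801 + -9351) / 18 = 25
R = √25 = 5  ⇒  r_B = 5 − 2 = 3

rB=3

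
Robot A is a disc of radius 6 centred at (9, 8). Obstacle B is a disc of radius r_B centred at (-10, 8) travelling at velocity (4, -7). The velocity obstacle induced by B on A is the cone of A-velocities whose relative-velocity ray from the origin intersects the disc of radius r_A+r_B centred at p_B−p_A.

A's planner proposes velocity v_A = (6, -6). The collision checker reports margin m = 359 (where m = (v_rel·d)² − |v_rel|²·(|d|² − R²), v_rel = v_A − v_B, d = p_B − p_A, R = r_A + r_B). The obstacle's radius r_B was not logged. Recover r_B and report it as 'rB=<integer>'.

m = 359
d = (-19, 0);  v_rel = (2, 1),  |v_rel|² = 5
v_rel×d = (2)·(0) − (1)·(-19) = 19
since m = R²·5 − 19²:  R² = (361 + 359) / 5 = 144
R = √144 = 12  ⇒  r_B = 12 − 6 = 6

rB=6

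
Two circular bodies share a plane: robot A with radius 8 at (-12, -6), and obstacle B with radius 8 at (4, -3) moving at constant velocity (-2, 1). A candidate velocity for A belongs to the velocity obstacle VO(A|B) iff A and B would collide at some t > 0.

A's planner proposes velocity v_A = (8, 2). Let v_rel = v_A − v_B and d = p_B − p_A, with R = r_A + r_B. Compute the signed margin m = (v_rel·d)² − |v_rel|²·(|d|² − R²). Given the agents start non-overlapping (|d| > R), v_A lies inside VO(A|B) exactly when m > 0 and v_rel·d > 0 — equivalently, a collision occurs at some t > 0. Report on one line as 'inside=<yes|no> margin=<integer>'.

d = (16, 3),  |d|² = 265;  R = 8+8 = 16,  c = 265−16² = 9
v_rel = (10, 1),  |v_rel|² = 101;  v_rel·d = (10)·(16) + (1)·(3) = 163
101·t² − 326·t + 9 = 0  ⇒  m = 163² − 101·9 = 25660
m = 25660 > 0,  v_rel·d = 163 > 0  ⇒  inside

inside=yes margin=25660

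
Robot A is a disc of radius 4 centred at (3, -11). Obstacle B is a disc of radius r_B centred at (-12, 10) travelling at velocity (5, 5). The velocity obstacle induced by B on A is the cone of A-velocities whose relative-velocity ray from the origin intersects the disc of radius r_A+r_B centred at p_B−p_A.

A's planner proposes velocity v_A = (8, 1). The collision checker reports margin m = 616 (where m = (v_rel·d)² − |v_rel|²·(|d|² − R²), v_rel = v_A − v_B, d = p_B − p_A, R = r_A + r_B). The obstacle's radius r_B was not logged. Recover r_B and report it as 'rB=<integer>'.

m = 616
d = (-15, 21);  v_rel = (3, -4),  |v_rel|² = 25
v_rel×d = (3)·(21) − (-4)·(-15) = 3
since m = R²·25 − 3²:  R² = (9 + 616) / 25 = 25
R = √25 = 5  ⇒  r_B = 5 − 4 = 1

rB=1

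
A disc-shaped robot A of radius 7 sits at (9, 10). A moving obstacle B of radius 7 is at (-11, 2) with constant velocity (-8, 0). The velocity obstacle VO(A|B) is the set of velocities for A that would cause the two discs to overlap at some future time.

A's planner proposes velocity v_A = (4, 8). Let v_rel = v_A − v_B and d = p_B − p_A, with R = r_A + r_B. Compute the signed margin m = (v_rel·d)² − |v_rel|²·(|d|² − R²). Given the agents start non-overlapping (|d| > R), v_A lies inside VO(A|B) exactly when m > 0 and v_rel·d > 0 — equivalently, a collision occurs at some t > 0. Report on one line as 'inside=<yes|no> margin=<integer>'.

d = (-20, -8),  |d|² = 464;  R = 7+7 = 14,  c = 464−14² = 268
v_rel = (12, 8),  |v_rel|² = 208;  v_rel·d = (12)·(-20) + (8)·(-8) = -304
208·t² + 608·t + 268 = 0  ⇒  m = (-304)² − 208·268 = 36672
m = 36672 > 0,  v_rel·d = -304 < 0  ⇒  outside

inside=no margin=36672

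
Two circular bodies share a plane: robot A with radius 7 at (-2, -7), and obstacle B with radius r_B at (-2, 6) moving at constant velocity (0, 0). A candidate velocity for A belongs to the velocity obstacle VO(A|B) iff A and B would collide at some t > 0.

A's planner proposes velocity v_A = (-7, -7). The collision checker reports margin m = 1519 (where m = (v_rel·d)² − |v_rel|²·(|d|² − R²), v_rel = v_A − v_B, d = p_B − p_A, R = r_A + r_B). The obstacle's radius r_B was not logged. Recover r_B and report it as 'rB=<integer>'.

m = 1519
d = (0, 13);  v_rel = (-7, -7),  |v_rel|² = 98
v_rel×d = (-7)·(13) − (-7)·(0) = -91
since m = R²·98 − (-91)²:  R² = (8281 + 1519) / 98 = 100
R = √100 = 10  ⇒  r_B = 10 − 7 = 3

rB=3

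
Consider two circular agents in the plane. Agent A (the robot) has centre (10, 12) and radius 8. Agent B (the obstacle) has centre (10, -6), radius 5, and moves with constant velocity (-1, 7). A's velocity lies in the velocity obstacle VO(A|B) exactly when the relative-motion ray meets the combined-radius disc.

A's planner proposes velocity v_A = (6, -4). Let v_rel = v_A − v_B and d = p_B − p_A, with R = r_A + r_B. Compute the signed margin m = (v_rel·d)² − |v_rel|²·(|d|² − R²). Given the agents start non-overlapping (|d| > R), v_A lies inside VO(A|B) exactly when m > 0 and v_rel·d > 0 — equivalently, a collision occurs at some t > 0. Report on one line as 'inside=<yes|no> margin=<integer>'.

d = (0, -18),  |d|² = 324;  R = 8+5 = 13,  c = 324−13² = 155
v_rel = (7, -11),  |v_rel|² = 170;  v_rel·d = (7)·(0) + (-11)·(-18) = 198
170·t² − 396·t + 155 = 0  ⇒  m = 198² − 170·155 = 12854
m = 12854 > 0,  v_rel·d = 198 > 0  ⇒  inside

inside=yes margin=12854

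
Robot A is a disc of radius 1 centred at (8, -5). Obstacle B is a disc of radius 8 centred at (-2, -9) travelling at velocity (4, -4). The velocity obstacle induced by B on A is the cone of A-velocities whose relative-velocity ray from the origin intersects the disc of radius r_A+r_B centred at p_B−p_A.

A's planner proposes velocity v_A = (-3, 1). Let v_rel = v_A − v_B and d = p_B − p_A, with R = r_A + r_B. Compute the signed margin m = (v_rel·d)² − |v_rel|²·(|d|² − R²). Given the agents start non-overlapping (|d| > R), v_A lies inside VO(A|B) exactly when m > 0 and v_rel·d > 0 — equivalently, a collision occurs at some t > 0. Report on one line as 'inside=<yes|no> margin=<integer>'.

d = (-10, -4),  |d|² = 116;  R = 1+8 = 9,  c = 116−9² = 35
v_rel = (-7, 5),  |v_rel|² = 74;  v_rel·d = (-7)·(-10) + (5)·(-4) = 50
74·t² − 100·t + 35 = 0  ⇒  m = 50² − 74·35 = -90
m = -90 < 0,  v_rel·d = 50 > 0  ⇒  outside

inside=no margin=-90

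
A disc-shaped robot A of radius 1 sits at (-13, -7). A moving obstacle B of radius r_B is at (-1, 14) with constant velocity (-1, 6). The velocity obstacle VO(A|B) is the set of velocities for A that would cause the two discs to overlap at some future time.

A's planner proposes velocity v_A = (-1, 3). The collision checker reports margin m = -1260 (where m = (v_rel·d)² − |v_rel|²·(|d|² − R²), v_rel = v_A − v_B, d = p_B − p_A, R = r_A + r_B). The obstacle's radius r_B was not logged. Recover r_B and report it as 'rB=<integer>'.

m = -1260
d = (12, 21);  v_rel = (0, -3),  |v_rel|² = 9
v_rel×d = (0)·(21) − (-3)·(12) = 36
since m = R²·9 − 36²:  R² = (1296 + -1260) / 9 = 4
R = √4 = 2  ⇒  r_B = 2 − 1 = 1

rB=1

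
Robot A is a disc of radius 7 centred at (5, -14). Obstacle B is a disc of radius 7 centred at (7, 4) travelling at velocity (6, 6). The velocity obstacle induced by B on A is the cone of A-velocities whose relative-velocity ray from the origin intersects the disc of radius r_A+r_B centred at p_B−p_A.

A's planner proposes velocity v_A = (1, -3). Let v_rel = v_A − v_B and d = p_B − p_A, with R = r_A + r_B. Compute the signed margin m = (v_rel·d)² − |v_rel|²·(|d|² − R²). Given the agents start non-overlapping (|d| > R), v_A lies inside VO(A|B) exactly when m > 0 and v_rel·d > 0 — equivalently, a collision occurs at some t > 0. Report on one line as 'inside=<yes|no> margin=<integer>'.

d = (2, 18),  |d|² = 328;  R = 7+7 = 14,  c = 328−14² = 132
v_rel = (-5, -9),  |v_rel|² = 106;  v_rel·d = (-5)·(2) + (-9)·(18) = -172
106·t² + 344·t + 132 = 0  ⇒  m = (-172)² − 106·132 = 15592
m = 15592 > 0,  v_rel·d = -172 < 0  ⇒  outside

inside=no margin=15592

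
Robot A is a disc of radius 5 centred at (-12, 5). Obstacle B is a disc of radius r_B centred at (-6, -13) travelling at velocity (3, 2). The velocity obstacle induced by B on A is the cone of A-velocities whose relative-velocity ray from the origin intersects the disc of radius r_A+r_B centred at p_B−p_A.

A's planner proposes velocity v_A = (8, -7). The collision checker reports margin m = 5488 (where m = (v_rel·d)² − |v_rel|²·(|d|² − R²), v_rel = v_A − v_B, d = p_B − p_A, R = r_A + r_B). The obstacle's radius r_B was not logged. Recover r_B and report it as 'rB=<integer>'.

m = 5488
d = (6, -18);  v_rel = (5, -9),  |v_rel|² = 106
v_rel×d = (5)·(-18) − (-9)·(6) = -36
since m = R²·106 − (-36)²:  R² = (1296 + 5488) / 106 = 64
R = √64 = 8  ⇒  r_B = 8 − 5 = 3

rB=3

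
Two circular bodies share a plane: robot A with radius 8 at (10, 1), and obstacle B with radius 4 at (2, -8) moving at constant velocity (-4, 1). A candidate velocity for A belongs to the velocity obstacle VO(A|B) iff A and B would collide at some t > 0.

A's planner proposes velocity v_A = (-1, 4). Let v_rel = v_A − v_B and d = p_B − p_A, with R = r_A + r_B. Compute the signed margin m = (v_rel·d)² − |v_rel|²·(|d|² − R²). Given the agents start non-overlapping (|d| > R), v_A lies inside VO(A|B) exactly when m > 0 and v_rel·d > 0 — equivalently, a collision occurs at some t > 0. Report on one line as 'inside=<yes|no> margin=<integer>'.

d = (-8, -9),  |d|² = 145;  R = 8+4 = 12,  c = 145−12² = 1
v_rel = (3, 3),  |v_rel|² = 18;  v_rel·d = (3)·(-8) + (3)·(-9) = -51
18·t² + 102·t + 1 = 0  ⇒  m = (-51)² − 18·1 = 2583
m = 2583 > 0,  v_rel·d = -51 < 0  ⇒  outside

inside=no margin=2583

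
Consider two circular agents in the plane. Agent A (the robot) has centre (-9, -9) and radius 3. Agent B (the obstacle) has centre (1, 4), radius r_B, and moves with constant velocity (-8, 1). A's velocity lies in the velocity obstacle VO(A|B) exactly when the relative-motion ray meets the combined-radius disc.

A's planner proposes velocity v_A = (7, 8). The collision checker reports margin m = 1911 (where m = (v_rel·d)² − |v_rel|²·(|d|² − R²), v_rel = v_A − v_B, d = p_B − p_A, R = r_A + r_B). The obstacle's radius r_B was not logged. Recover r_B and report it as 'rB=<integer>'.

m = 1911
d = (10, 13);  v_rel = (15, 7),  |v_rel|² = 274
v_rel×d = (15)·(13) − (7)·(10) = 125
since m = R²·274 − 125²:  R² = (15625 + 1911) / 274 = 64
R = √64 = 8  ⇒  r_B = 8 − 3 = 5

rB=5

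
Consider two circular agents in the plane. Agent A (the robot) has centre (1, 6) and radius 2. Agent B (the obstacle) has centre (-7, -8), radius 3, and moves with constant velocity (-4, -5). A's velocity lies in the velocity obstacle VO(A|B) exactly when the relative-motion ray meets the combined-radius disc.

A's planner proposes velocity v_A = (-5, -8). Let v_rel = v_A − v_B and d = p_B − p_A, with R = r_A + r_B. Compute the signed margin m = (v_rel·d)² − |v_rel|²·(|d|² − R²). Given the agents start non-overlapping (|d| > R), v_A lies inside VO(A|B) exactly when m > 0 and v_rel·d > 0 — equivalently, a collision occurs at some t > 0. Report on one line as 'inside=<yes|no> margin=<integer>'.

d = (-8, -14),  |d|² = 260;  R = 2+3 = 5,  c = 260−5² = 235
v_rel = (-1, -3),  |v_rel|² = 10;  v_rel·d = (-1)·(-8) + (-3)·(-14) = 50
10·t² − 100·t + 235 = 0  ⇒  m = 50² − 10·235 = 150
m = 150 > 0,  v_rel·d = 50 > 0  ⇒  inside

inside=yes margin=150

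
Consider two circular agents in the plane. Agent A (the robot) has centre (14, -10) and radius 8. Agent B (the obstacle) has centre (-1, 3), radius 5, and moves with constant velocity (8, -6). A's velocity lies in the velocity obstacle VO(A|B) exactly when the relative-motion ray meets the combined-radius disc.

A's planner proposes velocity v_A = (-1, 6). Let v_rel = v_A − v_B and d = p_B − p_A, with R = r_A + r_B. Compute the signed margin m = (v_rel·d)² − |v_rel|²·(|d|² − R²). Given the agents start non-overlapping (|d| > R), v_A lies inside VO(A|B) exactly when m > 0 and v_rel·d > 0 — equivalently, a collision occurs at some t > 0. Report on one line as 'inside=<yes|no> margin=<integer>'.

d = (-15, 13),  |d|² = 394;  R = 8+5 = 13,  c = 394−13² = 225
v_rel = (-9, 12),  |v_rel|² = 225;  v_rel·d = (-9)·(-15) + (12)·(13) = 291
225·t² − 582·t + 225 = 0  ⇒  m = 291² − 225·225 = 34056
m = 34056 > 0,  v_rel·d = 291 > 0  ⇒  inside

inside=yes margin=34056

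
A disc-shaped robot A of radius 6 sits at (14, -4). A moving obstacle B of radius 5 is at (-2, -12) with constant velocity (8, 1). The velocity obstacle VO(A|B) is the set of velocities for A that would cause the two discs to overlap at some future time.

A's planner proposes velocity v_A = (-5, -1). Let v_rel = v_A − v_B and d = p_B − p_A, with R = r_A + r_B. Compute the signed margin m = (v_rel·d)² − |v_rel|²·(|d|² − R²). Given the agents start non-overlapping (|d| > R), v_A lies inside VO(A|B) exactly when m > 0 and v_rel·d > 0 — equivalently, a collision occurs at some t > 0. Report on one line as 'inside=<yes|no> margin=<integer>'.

d = (-16, -8),  |d|² = 320;  R = 6+5 = 11,  c = 320−11² = 199
v_rel = (-13, -2),  |v_rel|² = 173;  v_rel·d = (-13)·(-16) + (-2)·(-8) = 224
173·t² − 448·t + 199 = 0  ⇒  m = 224² − 173·199 = 15749
m = 15749 > 0,  v_rel·d = 224 > 0  ⇒  inside

inside=yes margin=15749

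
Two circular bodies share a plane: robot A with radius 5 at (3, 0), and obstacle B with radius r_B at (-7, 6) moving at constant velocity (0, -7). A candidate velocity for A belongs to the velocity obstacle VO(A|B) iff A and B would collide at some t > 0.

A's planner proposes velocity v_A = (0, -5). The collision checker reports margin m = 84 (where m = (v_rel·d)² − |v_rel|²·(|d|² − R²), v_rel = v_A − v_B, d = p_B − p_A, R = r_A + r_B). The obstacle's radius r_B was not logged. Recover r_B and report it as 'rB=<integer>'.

m = 84
d = (-10, 6);  v_rel = (0, 2),  |v_rel|² = 4
v_rel×d = (0)·(6) − (2)·(-10) = 20
since m = R²·4 − 20²:  R² = (400 + 84) / 4 = 121
R = √121 = 11  ⇒  r_B = 11 − 5 = 6

rB=6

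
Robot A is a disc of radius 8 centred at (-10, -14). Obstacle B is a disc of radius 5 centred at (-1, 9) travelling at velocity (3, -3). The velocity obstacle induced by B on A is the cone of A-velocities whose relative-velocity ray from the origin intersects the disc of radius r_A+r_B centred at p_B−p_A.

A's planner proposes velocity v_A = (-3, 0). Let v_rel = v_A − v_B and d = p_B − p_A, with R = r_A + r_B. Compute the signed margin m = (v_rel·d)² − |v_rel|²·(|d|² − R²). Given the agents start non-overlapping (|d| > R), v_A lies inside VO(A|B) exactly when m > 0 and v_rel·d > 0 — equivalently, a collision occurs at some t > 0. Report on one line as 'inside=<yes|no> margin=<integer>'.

d = (9, 23),  |d|² = 610;  R = 8+5 = 13,  c = 610−13² = 441
v_rel = (-6, 3),  |v_rel|² = 45;  v_rel·d = (-6)·(9) + (3)·(23) = 15
45·t² − 30·t + 441 = 0  ⇒  m = 15² − 45·441 = -19620
m = -19620 < 0,  v_rel·d = 15 > 0  ⇒  outside

inside=no margin=-19620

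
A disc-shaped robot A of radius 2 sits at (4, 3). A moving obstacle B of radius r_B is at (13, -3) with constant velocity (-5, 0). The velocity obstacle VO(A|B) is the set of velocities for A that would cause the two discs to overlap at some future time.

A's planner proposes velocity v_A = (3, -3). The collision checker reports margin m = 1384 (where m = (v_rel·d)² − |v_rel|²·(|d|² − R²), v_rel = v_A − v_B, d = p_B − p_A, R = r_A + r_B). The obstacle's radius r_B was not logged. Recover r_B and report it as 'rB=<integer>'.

m = 1384
d = (9, -6);  v_rel = (8, -3),  |v_rel|² = 73
v_rel×d = (8)·(-6) − (-3)·(9) = -21
since m = R²·73 − (-21)²:  R² = (441 + 1384) / 73 = 25
R = √25 = 5  ⇒  r_B = 5 − 2 = 3

rB=3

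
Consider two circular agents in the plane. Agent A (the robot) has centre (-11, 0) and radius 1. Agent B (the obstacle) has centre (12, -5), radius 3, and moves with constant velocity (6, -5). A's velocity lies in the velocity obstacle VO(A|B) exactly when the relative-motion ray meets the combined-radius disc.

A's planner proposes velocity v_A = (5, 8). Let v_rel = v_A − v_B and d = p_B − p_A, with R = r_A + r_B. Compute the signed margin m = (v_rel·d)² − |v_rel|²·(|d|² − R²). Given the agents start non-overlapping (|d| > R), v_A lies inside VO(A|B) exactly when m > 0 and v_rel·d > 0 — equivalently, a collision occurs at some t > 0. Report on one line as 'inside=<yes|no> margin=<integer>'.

d = (23, -5),  |d|² = 554;  R = 1+3 = 4,  c = 554−4² = 538
v_rel = (-1, 13),  |v_rel|² = 170;  v_rel·d = (-1)·(23) + (13)·(-5) = -88
170·t² + 176·t + 538 = 0  ⇒  m = (-88)² − 170·538 = -83716
m = -83716 < 0,  v_rel·d = -88 < 0  ⇒  outside

inside=no margin=-83716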